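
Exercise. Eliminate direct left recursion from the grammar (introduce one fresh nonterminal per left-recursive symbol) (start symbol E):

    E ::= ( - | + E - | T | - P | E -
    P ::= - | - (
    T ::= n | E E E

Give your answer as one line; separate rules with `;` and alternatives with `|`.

Directly left-recursive nonterminal: E.
For E: α = {-}, β = {( -, + E -, T, - P}. Rewrite as E → β E' and E' → α E' | ε.

E ::= ( - E' | + E - E' | T E' | - P E'; P ::= - | - (; T ::= n | E E E; E' ::= - E' | ε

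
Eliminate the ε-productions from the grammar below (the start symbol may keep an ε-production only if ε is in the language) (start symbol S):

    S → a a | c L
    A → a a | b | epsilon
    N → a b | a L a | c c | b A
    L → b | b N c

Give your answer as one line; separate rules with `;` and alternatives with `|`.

Nullable nonterminals: {A}.
ε ∉ L(G), so no ε-production is kept.
Expand every rule over subsets of its nullable positions: N → b A gives b A | b.

S → a a | c L; A → a a | b; N → a b | a L a | c c | b A | b; L → b | b N c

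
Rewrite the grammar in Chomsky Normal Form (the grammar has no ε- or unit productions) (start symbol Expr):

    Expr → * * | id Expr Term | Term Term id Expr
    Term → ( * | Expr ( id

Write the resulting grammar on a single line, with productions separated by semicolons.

Introduce a nonterminal for each terminal appearing in a rule of length ≥ 2: X1 → *, X2 → id, X3 → (.
Binarize each right-hand side of length ≥ 3 by chaining fresh nonterminals (Y1, Y2, …): affected rules were Expr → X2 Expr Term; Expr → Term Term X2 Expr; Term → Expr X3 X2.

Expr → X1 X1 | X2 Y1 | Term Y2; Term → X3 X1 | Expr Y4; X1 → *; X2 → id; X3 → (; Y1 → Expr Term; Y2 → Term Y3; Y3 → X2 Expr; Y4 → X3 X2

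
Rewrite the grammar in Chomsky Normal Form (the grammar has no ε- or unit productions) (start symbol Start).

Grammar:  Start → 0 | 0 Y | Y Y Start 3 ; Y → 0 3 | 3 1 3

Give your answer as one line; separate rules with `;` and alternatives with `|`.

Introduce a nonterminal for each terminal appearing in a rule of length ≥ 2: X1 → 0, X2 → 3, X3 → 1.
Binarize each right-hand side of length ≥ 3 by chaining fresh nonterminals (Y1, Y2, …): affected rules were Start → Y Y Start X2; Y → X2 X3 X2.

Start → 0 | X1 Y | Y Y1; Y → X1 X2 | X2 Y3; X1 → 0; X2 → 3; X3 → 1; Y1 → Y Y2; Y2 → Start X2; Y3 → X3 X2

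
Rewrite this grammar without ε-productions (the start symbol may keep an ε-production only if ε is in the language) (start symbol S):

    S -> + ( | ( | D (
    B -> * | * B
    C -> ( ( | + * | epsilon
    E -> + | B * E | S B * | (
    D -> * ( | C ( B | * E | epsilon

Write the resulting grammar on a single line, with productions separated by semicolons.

Nullable set = {C, D}.
ε ∉ L(G), so no ε-production is kept.
Add the nullable-subset variants: D → C ( B gives C ( B | ( B.

S -> + ( | ( | D (; B -> * | * B; C -> ( ( | + *; E -> + | B * E | S B * | (; D -> * ( | C ( B | ( B | * E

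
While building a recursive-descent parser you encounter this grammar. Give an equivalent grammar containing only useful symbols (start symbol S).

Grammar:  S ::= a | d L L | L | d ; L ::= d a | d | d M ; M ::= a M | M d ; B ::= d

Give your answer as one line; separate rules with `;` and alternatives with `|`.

Generating nonterminals: {B, L, S}.
Reachable from S after that: {L, S}.
Removed useless symbols: {B, M} and every production mentioning them.

S ::= a | d L L | L | d; L ::= d a | d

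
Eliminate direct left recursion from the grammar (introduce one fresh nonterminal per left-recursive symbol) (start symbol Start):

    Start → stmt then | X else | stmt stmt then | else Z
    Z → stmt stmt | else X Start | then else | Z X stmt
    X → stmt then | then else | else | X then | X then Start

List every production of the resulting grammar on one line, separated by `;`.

Start → stmt then | X else | stmt stmt then | else Z; Z → stmt stmt Z1 | else X Start Z1 | then else Z1; X → stmt then X1 | then else X1 | else X1; Z1 → X stmt Z1 | ε; X1 → then X1 | then Start X1 | ε

Directly left-recursive nonterminals: Z, X.
For Z: α = {X stmt}, β = {stmt stmt, else X Start, then else}. Rewrite as Z → β Z1 and Z1 → α Z1 | ε.
For X: α = {then, then Start}, β = {stmt then, then else, else}. Rewrite as X → β X1 and X1 → α X1 | ε.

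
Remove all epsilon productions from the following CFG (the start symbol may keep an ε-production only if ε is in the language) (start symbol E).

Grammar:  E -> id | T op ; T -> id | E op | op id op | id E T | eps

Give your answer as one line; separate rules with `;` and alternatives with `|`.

E -> id | T op | op; T -> id | E op | op id op | id E T | id E

Nullable nonterminals: {T}.
ε ∉ L(G), so no ε-production is kept.
For each production, add variants omitting each subset of nullable occurrences: E → T op gives T op | op. T → id E T gives id E T | id E.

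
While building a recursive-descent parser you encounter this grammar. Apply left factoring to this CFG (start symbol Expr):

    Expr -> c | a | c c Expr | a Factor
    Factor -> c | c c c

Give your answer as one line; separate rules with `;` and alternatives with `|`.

Expr has alternatives sharing prefix 'c': factor to Expr → c Expr1 with Expr1 → ε | c Expr.
Expr has alternatives sharing prefix 'a': factor to Expr → a Expr2 with Expr2 → ε | Factor.
Factor has alternatives sharing prefix 'c': factor to Factor → c Factor1 with Factor1 → ε | c c.

Expr -> c Expr1 | a Expr2; Factor -> c Factor1; Expr1 -> epsilon | c Expr; Expr2 -> epsilon | Factor; Factor1 -> epsilon | c c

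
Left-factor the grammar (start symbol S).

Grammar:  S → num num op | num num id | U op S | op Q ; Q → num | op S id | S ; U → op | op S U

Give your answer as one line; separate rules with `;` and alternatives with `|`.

S has alternatives sharing prefix 'num num': factor to S → num num S' with S' → op | id.
U has alternatives sharing prefix 'op': factor to U → op U' with U' → ε | S U.

S → U op S | op Q | num num S'; Q → num | op S id | S; U → op U'; S' → op | id; U' → ε | S U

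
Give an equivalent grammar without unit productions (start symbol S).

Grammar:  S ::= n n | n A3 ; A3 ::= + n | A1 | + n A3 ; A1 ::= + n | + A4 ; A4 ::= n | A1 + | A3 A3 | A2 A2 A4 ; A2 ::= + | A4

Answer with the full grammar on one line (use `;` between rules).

Unit pairs: A2 ⇒* {A4}; A3 ⇒* {A1}.
Replace each nonterminal's rules with the union of the non-unit rules of every nonterminal it unit-derives.

S ::= n n | n A3; A3 ::= + n | + A4 | + n A3; A1 ::= + n | + A4; A4 ::= n | A1 + | A3 A3 | A2 A2 A4; A2 ::= n | A1 + | A3 A3 | A2 A2 A4 | +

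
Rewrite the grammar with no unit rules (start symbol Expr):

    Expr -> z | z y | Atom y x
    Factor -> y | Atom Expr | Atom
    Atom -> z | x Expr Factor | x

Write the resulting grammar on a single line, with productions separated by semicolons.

Expr -> z | z y | Atom y x; Factor -> z | x Expr Factor | x | y | Atom Expr; Atom -> z | x Expr Factor | x

Unit pairs: Factor ⇒* {Atom}.
For every A with A ⇒* B via unit rules, add B's non-unit alternatives to A; then delete every rule of the form X → Y.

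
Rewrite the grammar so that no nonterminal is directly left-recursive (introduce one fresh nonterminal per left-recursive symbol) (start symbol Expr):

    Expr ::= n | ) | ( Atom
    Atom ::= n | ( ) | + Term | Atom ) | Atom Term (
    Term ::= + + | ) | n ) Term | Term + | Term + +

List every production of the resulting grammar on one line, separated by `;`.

Atom, Term are directly left-recursive.
For Atom: α = {), Term (}, β = {n, ( ), + Term}. Rewrite as Atom → β Atom1 and Atom1 → α Atom1 | ε.
For Term: α = {+, + +}, β = {+ +, ), n ) Term}. Rewrite as Term → β Term1 and Term1 → α Term1 | ε.

Expr ::= n | ) | ( Atom; Atom ::= n Atom1 | ( ) Atom1 | + Term Atom1; Term ::= + + Term1 | ) Term1 | n ) Term Term1; Atom1 ::= ) Atom1 | Term ( Atom1 | ε; Term1 ::= + Term1 | + + Term1 | ε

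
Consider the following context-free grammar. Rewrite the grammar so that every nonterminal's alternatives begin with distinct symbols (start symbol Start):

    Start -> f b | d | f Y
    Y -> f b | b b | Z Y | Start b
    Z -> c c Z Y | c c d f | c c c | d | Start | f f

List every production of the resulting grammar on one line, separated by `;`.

Start -> d | f Start1; Y -> f b | b b | Z Y | Start b; Z -> d | Start | f f | c c Z1; Start1 -> b | Y; Z1 -> Z Y | d f | c

Start has alternatives sharing prefix 'f': factor to Start → f Start1 with Start1 → b | Y.
Z has alternatives sharing prefix 'c c': factor to Z → c c Z1 with Z1 → Z Y | d f | c.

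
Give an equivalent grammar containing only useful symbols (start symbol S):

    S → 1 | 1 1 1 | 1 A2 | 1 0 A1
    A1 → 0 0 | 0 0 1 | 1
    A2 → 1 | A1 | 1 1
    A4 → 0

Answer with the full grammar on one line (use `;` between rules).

Generating nonterminals: {A1, A2, A4, S}.
Reachable from S after that: {A1, A2, S}.
Removed useless symbols: {A4} and every production mentioning them.

S → 1 | 1 1 1 | 1 A2 | 1 0 A1; A1 → 0 0 | 0 0 1 | 1; A2 → 1 | A1 | 1 1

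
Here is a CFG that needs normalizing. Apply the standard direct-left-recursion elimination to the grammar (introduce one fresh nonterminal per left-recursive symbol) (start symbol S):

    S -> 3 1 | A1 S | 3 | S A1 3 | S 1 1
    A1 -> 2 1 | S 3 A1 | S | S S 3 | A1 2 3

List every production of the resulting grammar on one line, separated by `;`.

S, A1 are directly left-recursive.
For S: α = {A1 3, 1 1}, β = {3 1, A1 S, 3}. Rewrite as S → β S' and S' → α S' | ε.
For A1: α = {2 3}, β = {2 1, S 3 A1, S, S S 3}. Rewrite as A1 → β A1' and A1' → α A1' | ε.

S -> 3 1 S' | A1 S S' | 3 S'; A1 -> 2 1 A1' | S 3 A1 A1' | S A1' | S S 3 A1'; S' -> A1 3 S' | 1 1 S' | ε; A1' -> 2 3 A1' | ε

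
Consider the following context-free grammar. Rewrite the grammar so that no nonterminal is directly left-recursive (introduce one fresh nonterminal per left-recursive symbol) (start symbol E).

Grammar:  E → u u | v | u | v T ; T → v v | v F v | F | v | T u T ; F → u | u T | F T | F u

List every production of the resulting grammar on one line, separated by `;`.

Left recursion appears on T, F.
For T: α = {u T}, β = {v v, v F v, F, v}. Rewrite as T → β T' and T' → α T' | ε.
For F: α = {T, u}, β = {u, u T}. Rewrite as F → β F' and F' → α F' | ε.

E → u u | v | u | v T; T → v v T' | v F v T' | F T' | v T'; F → u F' | u T F'; T' → u T T' | ε; F' → T F' | u F' | ε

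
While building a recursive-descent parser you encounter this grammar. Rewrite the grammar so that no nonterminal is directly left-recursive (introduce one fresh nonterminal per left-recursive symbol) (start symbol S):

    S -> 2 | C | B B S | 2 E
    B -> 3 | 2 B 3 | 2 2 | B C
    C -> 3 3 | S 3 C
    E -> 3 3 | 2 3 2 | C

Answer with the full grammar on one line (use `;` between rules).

S -> 2 | C | B B S | 2 E; B -> 3 B' | 2 B 3 B' | 2 2 B'; C -> 3 3 | S 3 C; E -> 3 3 | 2 3 2 | C; B' -> C B' | ε

Directly left-recursive nonterminal: B.
For B: α = {C}, β = {3, 2 B 3, 2 2}. Rewrite as B → β B' and B' → α B' | ε.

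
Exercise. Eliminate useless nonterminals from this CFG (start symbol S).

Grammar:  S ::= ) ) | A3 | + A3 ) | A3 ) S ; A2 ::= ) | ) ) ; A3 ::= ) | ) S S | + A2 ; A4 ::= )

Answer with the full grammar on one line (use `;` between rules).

Generating nonterminals: {A2, A3, A4, S}.
Reachable from S after that: {A2, A3, S}.
Removed useless symbols: {A4} and every production mentioning them.

S ::= ) ) | A3 | + A3 ) | A3 ) S; A2 ::= ) | ) ); A3 ::= ) | ) S S | + A2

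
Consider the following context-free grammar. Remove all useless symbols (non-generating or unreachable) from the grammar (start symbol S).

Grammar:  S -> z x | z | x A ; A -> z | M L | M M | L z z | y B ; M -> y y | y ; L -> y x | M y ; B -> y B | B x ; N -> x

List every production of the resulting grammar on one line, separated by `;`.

Generating nonterminals: {A, L, M, N, S}.
Reachable from S after that: {A, L, M, S}.
Removed useless symbols: {B, N} and every production mentioning them.

S -> z x | z | x A; A -> z | M L | M M | L z z; M -> y y | y; L -> y x | M y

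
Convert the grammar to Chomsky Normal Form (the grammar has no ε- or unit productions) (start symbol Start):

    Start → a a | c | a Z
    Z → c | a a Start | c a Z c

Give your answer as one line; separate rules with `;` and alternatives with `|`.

Start → X1 X1 | c | X1 Z; Z → c | X1 Y1 | X2 Y2; X1 → a; X2 → c; Y1 → X1 Start; Y2 → X1 Y3; Y3 → Z X2

Introduce a nonterminal for each terminal appearing in a rule of length ≥ 2: X1 → a, X2 → c.
Binarize each right-hand side of length ≥ 3 by chaining fresh nonterminals (Y1, Y2, …): affected rules were Z → X1 X1 Start; Z → X2 X1 Z X2.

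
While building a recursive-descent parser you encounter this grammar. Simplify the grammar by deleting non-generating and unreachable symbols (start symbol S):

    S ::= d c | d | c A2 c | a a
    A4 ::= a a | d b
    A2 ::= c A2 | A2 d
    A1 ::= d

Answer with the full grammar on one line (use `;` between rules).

S ::= d c | d | a a

Generating nonterminals: {A1, A4, S}.
Reachable from S after that: {S}.
Removed useless symbols: {A1, A2, A4} and every production mentioning them.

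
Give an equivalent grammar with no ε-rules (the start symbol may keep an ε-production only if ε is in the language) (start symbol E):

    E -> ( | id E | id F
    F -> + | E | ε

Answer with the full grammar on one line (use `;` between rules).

Nullable set = {F}.
ε ∉ L(G), so no ε-production is kept.
For each production, add variants omitting each subset of nullable occurrences: E → id F gives id F | id.

E -> ( | id E | id F | id; F -> + | E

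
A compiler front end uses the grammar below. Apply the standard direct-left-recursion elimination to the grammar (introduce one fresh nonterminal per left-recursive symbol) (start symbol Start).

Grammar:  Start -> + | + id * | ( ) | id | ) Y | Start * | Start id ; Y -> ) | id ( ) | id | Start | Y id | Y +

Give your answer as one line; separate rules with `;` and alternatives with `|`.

Directly left-recursive nonterminals: Start, Y.
For Start: α = {*, id}, β = {+, + id *, ( ), id, ) Y}. Rewrite as Start → β Start1 and Start1 → α Start1 | ε.
For Y: α = {id, +}, β = {), id ( ), id, Start}. Rewrite as Y → β Y1 and Y1 → α Y1 | ε.

Start -> + Start1 | + id * Start1 | ( ) Start1 | id Start1 | ) Y Start1; Y -> ) Y1 | id ( ) Y1 | id Y1 | Start Y1; Start1 -> * Start1 | id Start1 | ε; Y1 -> id Y1 | + Y1 | ε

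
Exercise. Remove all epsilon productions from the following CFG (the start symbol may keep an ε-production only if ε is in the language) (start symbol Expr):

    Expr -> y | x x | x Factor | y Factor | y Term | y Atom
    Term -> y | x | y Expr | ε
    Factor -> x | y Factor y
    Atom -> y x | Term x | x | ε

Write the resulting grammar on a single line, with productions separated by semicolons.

Expr -> y | x x | x Factor | y Factor | y Term | y Atom; Term -> y | x | y Expr; Factor -> x | y Factor y; Atom -> y x | Term x | x

The nullable symbols are {Atom, Term}.
ε ∉ L(G), so no ε-production is kept.
Add the nullable-subset variants: Atom → Term x gives Term x | x.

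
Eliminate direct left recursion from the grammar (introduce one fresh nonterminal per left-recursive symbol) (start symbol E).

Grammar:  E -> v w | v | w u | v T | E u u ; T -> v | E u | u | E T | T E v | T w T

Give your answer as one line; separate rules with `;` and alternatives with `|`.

Directly left-recursive nonterminals: E, T.
For E: α = {u u}, β = {v w, v, w u, v T}. Rewrite as E → β E' and E' → α E' | ε.
For T: α = {E v, w T}, β = {v, E u, u, E T}. Rewrite as T → β T' and T' → α T' | ε.

E -> v w E' | v E' | w u E' | v T E'; T -> v T' | E u T' | u T' | E T T'; E' -> u u E' | ε; T' -> E v T' | w T T' | ε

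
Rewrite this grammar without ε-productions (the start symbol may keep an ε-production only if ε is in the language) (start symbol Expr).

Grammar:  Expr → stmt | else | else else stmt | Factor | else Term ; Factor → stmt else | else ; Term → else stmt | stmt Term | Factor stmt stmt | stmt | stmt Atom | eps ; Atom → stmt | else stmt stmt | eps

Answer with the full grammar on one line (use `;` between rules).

Expr → stmt | else | else else stmt | Factor | else Term; Factor → stmt else | else; Term → else stmt | stmt Term | stmt | Factor stmt stmt | stmt Atom; Atom → stmt | else stmt stmt

The nullable symbols are {Atom, Term}.
ε ∉ L(G), so no ε-production is kept.
Add the nullable-subset variants: Term → stmt Term gives stmt Term | stmt.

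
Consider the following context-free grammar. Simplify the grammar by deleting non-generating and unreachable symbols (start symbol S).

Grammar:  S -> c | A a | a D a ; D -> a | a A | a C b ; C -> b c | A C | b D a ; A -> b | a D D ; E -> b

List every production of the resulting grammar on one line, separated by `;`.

S -> c | A a | a D a; D -> a | a A | a C b; C -> b c | A C | b D a; A -> b | a D D

Generating nonterminals: {A, C, D, E, S}.
Reachable from S after that: {A, C, D, S}.
Removed useless symbols: {E} and every production mentioning them.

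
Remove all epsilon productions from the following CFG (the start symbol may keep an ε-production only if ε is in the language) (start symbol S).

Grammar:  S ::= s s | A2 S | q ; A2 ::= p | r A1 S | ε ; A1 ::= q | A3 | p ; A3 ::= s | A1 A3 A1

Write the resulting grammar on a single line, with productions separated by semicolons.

Nullable set = {A2}.
ε ∉ L(G), so no ε-production is kept.

S ::= s s | A2 S | q; A2 ::= p | r A1 S; A1 ::= q | A3 | p; A3 ::= s | A1 A3 A1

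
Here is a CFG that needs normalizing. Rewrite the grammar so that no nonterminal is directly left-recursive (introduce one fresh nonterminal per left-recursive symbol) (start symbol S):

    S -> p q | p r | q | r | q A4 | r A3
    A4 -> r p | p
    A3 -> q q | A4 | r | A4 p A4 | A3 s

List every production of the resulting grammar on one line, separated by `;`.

S -> p q | p r | q | r | q A4 | r A3; A4 -> r p | p; A3 -> q q A3' | A4 A3' | r A3' | A4 p A4 A3'; A3' -> s A3' | epsilon

Directly left-recursive nonterminal: A3.
For A3: α = {s}, β = {q q, A4, r, A4 p A4}. Rewrite as A3 → β A3' and A3' → α A3' | ε.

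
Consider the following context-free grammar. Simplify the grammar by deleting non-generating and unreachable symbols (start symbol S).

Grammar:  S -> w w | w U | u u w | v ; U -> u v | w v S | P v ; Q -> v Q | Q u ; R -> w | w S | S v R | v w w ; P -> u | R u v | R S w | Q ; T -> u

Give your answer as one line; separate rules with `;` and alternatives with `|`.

Generating nonterminals: {P, R, S, T, U}.
Reachable from S after that: {P, R, S, U}.
Removed useless symbols: {Q, T} and every production mentioning them.

S -> w w | w U | u u w | v; U -> u v | w v S | P v; R -> w | w S | S v R | v w w; P -> u | R u v | R S w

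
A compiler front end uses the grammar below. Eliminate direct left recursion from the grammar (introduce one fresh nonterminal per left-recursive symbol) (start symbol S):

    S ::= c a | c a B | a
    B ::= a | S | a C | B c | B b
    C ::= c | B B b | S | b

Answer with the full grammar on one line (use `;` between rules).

S ::= c a | c a B | a; B ::= a B' | S B' | a C B'; C ::= c | B B b | S | b; B' ::= c B' | b B' | ε

Left recursion appears on B.
For B: α = {c, b}, β = {a, S, a C}. Rewrite as B → β B' and B' → α B' | ε.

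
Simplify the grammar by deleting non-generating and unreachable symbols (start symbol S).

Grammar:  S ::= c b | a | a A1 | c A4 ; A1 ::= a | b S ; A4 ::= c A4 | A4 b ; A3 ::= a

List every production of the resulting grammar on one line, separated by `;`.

Generating nonterminals: {A1, A3, S}.
Reachable from S after that: {A1, S}.
Removed useless symbols: {A3, A4} and every production mentioning them.

S ::= c b | a | a A1; A1 ::= a | b S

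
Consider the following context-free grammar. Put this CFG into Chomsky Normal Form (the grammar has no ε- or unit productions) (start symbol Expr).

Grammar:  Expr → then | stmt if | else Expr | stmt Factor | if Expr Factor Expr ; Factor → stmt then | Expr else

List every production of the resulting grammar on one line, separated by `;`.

Expr → then | X1 X2 | X3 Expr | X1 Factor | X2 Y1; Factor → X1 X4 | Expr X3; X1 → stmt; X2 → if; X3 → else; X4 → then; Y1 → Expr Y2; Y2 → Factor Expr

Introduce a nonterminal for each terminal appearing in a rule of length ≥ 2: X1 → stmt, X2 → if, X3 → else, X4 → then.
Binarize each right-hand side of length ≥ 3 by chaining fresh nonterminals (Y1, Y2, …): affected rules were Expr → X2 Expr Factor Expr.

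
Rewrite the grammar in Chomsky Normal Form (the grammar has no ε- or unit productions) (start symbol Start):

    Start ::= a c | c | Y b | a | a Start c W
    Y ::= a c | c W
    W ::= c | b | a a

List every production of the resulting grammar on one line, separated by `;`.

Introduce a nonterminal for each terminal appearing in a rule of length ≥ 2: X1 → a, X2 → c, X3 → b.
Binarize each right-hand side of length ≥ 3 by chaining fresh nonterminals (Y1, Y2, …): affected rules were Start → X1 Start X2 W.

Start ::= X1 X2 | c | Y X3 | a | X1 Y1; Y ::= X1 X2 | X2 W; W ::= c | b | X1 X1; X1 ::= a; X2 ::= c; X3 ::= b; Y1 ::= Start Y2; Y2 ::= X2 W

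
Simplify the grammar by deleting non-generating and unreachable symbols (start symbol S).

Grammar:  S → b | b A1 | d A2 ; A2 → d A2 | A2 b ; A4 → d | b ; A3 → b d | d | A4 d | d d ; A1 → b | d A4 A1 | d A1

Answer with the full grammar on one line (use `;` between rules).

S → b | b A1; A4 → d | b; A1 → b | d A4 A1 | d A1

Generating nonterminals: {A1, A3, A4, S}.
Reachable from S after that: {A1, A4, S}.
Removed useless symbols: {A2, A3} and every production mentioning them.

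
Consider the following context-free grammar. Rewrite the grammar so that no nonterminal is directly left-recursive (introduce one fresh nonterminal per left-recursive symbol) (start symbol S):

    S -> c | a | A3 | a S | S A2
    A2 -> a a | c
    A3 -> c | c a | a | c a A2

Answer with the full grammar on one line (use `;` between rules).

Left recursion appears on S.
For S: α = {A2}, β = {c, a, A3, a S}. Rewrite as S → β S' and S' → α S' | ε.

S -> c S' | a S' | A3 S' | a S S'; A2 -> a a | c; A3 -> c | c a | a | c a A2; S' -> A2 S' | ε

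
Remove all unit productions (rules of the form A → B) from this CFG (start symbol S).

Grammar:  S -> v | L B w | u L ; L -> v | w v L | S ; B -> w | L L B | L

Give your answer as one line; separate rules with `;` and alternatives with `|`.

Unit pairs: B ⇒* {L, S}; L ⇒* {S}.
Replace each nonterminal's rules with the union of the non-unit rules of every nonterminal it unit-derives.

S -> v | L B w | u L; L -> v | w v L | L B w | u L; B -> v | w v L | w | L L B | L B w | u L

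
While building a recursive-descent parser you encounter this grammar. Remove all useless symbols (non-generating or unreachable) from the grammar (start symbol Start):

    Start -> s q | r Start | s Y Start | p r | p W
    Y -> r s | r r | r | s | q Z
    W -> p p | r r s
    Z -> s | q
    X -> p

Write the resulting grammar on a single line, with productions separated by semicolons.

Generating nonterminals: {Start, W, X, Y, Z}.
Reachable from Start after that: {Start, W, Y, Z}.
Removed useless symbols: {X} and every production mentioning them.

Start -> s q | r Start | s Y Start | p r | p W; Y -> r s | r r | r | s | q Z; W -> p p | r r s; Z -> s | q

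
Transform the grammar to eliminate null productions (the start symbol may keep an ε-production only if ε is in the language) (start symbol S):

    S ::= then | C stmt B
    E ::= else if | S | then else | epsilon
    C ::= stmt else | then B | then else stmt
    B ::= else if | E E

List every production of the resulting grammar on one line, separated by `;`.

S ::= then | C stmt B | C stmt; E ::= else if | S | then else; C ::= stmt else | then B | then | then else stmt; B ::= else if | E E | E

The nullable symbols are {B, E}.
ε ∉ L(G), so no ε-production is kept.
For each production, add variants omitting each subset of nullable occurrences: S → C stmt B gives C stmt B | C stmt. C → then B gives then B | then. B → E E gives E E | E.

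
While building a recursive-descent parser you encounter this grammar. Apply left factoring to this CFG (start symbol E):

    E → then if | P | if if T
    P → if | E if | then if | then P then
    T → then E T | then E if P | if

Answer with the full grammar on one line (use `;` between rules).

E → then if | P | if if T; P → if | E if | then P'; T → if | then E T'; P' → if | P then; T' → T | if P

P has alternatives sharing prefix 'then': factor to P → then P' with P' → if | P then.
T has alternatives sharing prefix 'then E': factor to T → then E T' with T' → T | if P.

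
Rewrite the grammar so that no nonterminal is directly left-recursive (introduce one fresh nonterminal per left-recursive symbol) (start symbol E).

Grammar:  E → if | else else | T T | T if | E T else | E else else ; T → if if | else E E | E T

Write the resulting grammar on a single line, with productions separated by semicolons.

E → if E' | else else E' | T T E' | T if E'; T → if if | else E E | E T; E' → T else E' | else else E' | ε

Left recursion appears on E.
For E: α = {T else, else else}, β = {if, else else, T T, T if}. Rewrite as E → β E' and E' → α E' | ε.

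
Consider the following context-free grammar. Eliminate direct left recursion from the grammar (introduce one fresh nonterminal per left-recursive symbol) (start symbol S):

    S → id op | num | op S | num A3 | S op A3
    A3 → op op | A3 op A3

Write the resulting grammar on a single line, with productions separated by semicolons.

S → id op S' | num S' | op S S' | num A3 S'; A3 → op op A3'; S' → op A3 S' | ε; A3' → op A3 A3' | ε

S, A3 are directly left-recursive.
For S: α = {op A3}, β = {id op, num, op S, num A3}. Rewrite as S → β S' and S' → α S' | ε.
For A3: α = {op A3}, β = {op op}. Rewrite as A3 → β A3' and A3' → α A3' | ε.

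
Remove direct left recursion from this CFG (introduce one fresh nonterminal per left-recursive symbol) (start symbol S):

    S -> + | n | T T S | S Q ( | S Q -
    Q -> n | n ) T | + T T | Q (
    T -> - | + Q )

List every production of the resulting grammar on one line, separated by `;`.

S -> + S' | n S' | T T S S'; Q -> n Q' | n ) T Q' | + T T Q'; T -> - | + Q ); S' -> Q ( S' | Q - S' | epsilon; Q' -> ( Q' | epsilon

Left recursion appears on S, Q.
For S: α = {Q (, Q -}, β = {+, n, T T S}. Rewrite as S → β S' and S' → α S' | ε.
For Q: α = {(}, β = {n, n ) T, + T T}. Rewrite as Q → β Q' and Q' → α Q' | ε.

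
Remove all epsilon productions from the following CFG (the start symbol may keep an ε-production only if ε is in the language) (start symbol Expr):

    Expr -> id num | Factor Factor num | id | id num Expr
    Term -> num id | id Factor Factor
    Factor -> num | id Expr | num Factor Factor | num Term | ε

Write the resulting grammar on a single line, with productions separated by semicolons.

Nullable set = {Factor}.
ε ∉ L(G), so no ε-production is kept.
Expand every rule over subsets of its nullable positions: Expr → Factor Factor num gives Factor Factor num | Factor num | num. Term → id Factor Factor gives id Factor Factor | id Factor | id. Factor → num Factor Factor gives num Factor Factor | num Factor.

Expr -> id num | Factor Factor num | Factor num | num | id | id num Expr; Term -> num id | id Factor Factor | id Factor | id; Factor -> num | id Expr | num Factor Factor | num Factor | num Term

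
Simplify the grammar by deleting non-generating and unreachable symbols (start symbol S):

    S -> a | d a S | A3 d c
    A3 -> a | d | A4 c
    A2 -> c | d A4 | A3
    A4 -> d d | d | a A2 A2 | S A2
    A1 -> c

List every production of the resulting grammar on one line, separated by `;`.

S -> a | d a S | A3 d c; A3 -> a | d | A4 c; A2 -> c | d A4 | A3; A4 -> d d | d | a A2 A2 | S A2

Generating nonterminals: {A1, A2, A3, A4, S}.
Reachable from S after that: {A2, A3, A4, S}.
Removed useless symbols: {A1} and every production mentioning them.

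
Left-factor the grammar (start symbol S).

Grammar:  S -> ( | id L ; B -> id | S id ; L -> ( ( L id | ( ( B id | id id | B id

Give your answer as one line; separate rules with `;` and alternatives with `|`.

S -> ( | id L; B -> id | S id; L -> id id | B id | ( ( L'; L' -> L id | B id

L has alternatives sharing prefix '( (': factor to L → ( ( L' with L' → L id | B id.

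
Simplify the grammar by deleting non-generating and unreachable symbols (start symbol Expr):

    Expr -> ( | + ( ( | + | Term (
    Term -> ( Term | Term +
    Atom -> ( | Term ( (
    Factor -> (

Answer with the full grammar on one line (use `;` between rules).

Expr -> ( | + ( ( | +

Generating nonterminals: {Atom, Expr, Factor}.
Reachable from Expr after that: {Expr}.
Removed useless symbols: {Atom, Factor, Term} and every production mentioning them.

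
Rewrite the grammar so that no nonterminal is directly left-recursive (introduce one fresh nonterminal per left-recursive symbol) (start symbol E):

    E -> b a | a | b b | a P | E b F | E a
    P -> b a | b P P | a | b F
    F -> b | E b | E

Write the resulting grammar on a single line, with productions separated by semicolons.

E -> b a E' | a E' | b b E' | a P E'; P -> b a | b P P | a | b F; F -> b | E b | E; E' -> b F E' | a E' | ε

Directly left-recursive nonterminal: E.
For E: α = {b F, a}, β = {b a, a, b b, a P}. Rewrite as E → β E' and E' → α E' | ε.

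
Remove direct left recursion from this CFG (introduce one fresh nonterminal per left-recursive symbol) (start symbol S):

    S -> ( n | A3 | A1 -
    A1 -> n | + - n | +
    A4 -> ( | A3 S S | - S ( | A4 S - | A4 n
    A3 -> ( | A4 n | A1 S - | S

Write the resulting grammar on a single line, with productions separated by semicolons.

Left recursion appears on A4.
For A4: α = {S -, n}, β = {(, A3 S S, - S (}. Rewrite as A4 → β A4' and A4' → α A4' | ε.

S -> ( n | A3 | A1 -; A1 -> n | + - n | +; A4 -> ( A4' | A3 S S A4' | - S ( A4'; A3 -> ( | A4 n | A1 S - | S; A4' -> S - A4' | n A4' | eps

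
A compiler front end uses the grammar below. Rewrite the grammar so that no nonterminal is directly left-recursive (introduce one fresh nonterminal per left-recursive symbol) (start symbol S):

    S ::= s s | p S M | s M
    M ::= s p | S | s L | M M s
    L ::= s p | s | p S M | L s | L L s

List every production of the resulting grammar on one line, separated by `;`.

Left recursion appears on M, L.
For M: α = {M s}, β = {s p, S, s L}. Rewrite as M → β M' and M' → α M' | ε.
For L: α = {s, L s}, β = {s p, s, p S M}. Rewrite as L → β L' and L' → α L' | ε.

S ::= s s | p S M | s M; M ::= s p M' | S M' | s L M'; L ::= s p L' | s L' | p S M L'; M' ::= M s M' | ε; L' ::= s L' | L s L' | ε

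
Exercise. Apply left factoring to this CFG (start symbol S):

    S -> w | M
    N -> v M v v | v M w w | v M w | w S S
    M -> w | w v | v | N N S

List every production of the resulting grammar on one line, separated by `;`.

S -> w | M; N -> w S S | v M N'; M -> v | N N S | w M'; N' -> v v | w N''; M' -> ε | v; N'' -> w | ε

N has alternatives sharing prefix 'v M': factor to N → v M N' with N' → v v | w w | w.
M has alternatives sharing prefix 'w': factor to M → w M' with M' → ε | v.
N' has alternatives sharing prefix 'w': factor to N' → w N'' with N'' → w | ε.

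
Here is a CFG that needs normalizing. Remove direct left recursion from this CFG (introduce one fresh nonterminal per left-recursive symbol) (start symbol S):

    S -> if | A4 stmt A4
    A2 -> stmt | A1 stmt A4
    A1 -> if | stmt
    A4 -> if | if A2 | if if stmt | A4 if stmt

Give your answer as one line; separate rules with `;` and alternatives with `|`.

Directly left-recursive nonterminal: A4.
For A4: α = {if stmt}, β = {if, if A2, if if stmt}. Rewrite as A4 → β A4' and A4' → α A4' | ε.

S -> if | A4 stmt A4; A2 -> stmt | A1 stmt A4; A1 -> if | stmt; A4 -> if A4' | if A2 A4' | if if stmt A4'; A4' -> if stmt A4' | ε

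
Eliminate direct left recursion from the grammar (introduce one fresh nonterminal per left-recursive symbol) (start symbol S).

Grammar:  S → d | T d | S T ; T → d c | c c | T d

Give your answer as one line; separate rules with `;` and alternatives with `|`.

S → d S' | T d S'; T → d c T' | c c T'; S' → T S' | eps; T' → d T' | eps

Directly left-recursive nonterminals: S, T.
For S: α = {T}, β = {d, T d}. Rewrite as S → β S' and S' → α S' | ε.
For T: α = {d}, β = {d c, c c}. Rewrite as T → β T' and T' → α T' | ε.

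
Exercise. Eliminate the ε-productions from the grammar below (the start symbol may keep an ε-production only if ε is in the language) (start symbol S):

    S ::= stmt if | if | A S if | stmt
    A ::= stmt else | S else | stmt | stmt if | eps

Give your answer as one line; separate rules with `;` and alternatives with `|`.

S ::= stmt if | if | A S if | S if | stmt; A ::= stmt else | S else | stmt | stmt if

Nullable set = {A}.
ε ∉ L(G), so no ε-production is kept.
Expand every rule over subsets of its nullable positions: S → A S if gives A S if | S if.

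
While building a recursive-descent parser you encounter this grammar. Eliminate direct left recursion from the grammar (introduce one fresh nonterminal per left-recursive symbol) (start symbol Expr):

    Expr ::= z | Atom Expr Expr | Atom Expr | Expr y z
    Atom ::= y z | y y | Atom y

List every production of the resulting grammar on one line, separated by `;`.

Left recursion appears on Expr, Atom.
For Expr: α = {y z}, β = {z, Atom Expr Expr, Atom Expr}. Rewrite as Expr → β Expr1 and Expr1 → α Expr1 | ε.
For Atom: α = {y}, β = {y z, y y}. Rewrite as Atom → β Atom1 and Atom1 → α Atom1 | ε.

Expr ::= z Expr1 | Atom Expr Expr Expr1 | Atom Expr Expr1; Atom ::= y z Atom1 | y y Atom1; Expr1 ::= y z Expr1 | ε; Atom1 ::= y Atom1 | ε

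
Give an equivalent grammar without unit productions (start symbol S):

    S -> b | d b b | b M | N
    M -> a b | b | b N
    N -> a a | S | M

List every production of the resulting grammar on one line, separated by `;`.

Unit pairs: N ⇒* {M, S}; S ⇒* {M, N}.
For every A with A ⇒* B via unit rules, add B's non-unit alternatives to A; then delete every rule of the form X → Y.

S -> b | d b b | b M | a a | a b | b N; M -> a b | b | b N; N -> b | d b b | b M | a a | a b | b N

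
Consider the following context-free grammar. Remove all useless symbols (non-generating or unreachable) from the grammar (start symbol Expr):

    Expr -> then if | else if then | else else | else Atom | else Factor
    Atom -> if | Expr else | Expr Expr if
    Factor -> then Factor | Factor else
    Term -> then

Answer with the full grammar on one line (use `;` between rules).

Expr -> then if | else if then | else else | else Atom; Atom -> if | Expr else | Expr Expr if

Generating nonterminals: {Atom, Expr, Term}.
Reachable from Expr after that: {Atom, Expr}.
Removed useless symbols: {Factor, Term} and every production mentioning them.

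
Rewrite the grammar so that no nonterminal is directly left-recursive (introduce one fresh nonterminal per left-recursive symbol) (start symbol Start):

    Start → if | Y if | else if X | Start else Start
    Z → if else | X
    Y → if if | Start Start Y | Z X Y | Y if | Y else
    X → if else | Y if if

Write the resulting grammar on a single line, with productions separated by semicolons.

Start → if Start1 | Y if Start1 | else if X Start1; Z → if else | X; Y → if if Y1 | Start Start Y Y1 | Z X Y Y1; X → if else | Y if if; Start1 → else Start Start1 | eps; Y1 → if Y1 | else Y1 | eps

Start, Y are directly left-recursive.
For Start: α = {else Start}, β = {if, Y if, else if X}. Rewrite as Start → β Start1 and Start1 → α Start1 | ε.
For Y: α = {if, else}, β = {if if, Start Start Y, Z X Y}. Rewrite as Y → β Y1 and Y1 → α Y1 | ε.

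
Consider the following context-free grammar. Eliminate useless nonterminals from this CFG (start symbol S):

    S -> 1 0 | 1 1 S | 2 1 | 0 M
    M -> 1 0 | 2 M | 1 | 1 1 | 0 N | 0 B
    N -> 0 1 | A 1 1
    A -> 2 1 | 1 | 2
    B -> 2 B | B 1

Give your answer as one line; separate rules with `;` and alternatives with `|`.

Generating nonterminals: {A, M, N, S}.
Reachable from S after that: {A, M, N, S}.
Removed useless symbols: {B} and every production mentioning them.

S -> 1 0 | 1 1 S | 2 1 | 0 M; M -> 1 0 | 2 M | 1 | 1 1 | 0 N; N -> 0 1 | A 1 1; A -> 2 1 | 1 | 2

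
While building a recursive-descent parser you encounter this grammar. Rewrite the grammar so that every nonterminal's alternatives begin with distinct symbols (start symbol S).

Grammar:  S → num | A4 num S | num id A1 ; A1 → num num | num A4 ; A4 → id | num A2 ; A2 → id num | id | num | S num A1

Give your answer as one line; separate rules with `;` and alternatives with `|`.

S → A4 num S | num S'; A1 → num A1'; A4 → id | num A2; A2 → num | S num A1 | id A2'; S' → ε | id A1; A1' → num | A4; A2' → num | ε

S has alternatives sharing prefix 'num': factor to S → num S' with S' → ε | id A1.
A1 has alternatives sharing prefix 'num': factor to A1 → num A1' with A1' → num | A4.
A2 has alternatives sharing prefix 'id': factor to A2 → id A2' with A2' → num | ε.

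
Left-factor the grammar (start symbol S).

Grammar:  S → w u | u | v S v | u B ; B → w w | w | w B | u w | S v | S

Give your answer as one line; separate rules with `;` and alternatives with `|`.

S → w u | v S v | u S'; B → u w | w B' | S B''; S' → eps | B; B' → w | eps | B; B'' → v | eps

S has alternatives sharing prefix 'u': factor to S → u S' with S' → ε | B.
B has alternatives sharing prefix 'w': factor to B → w B' with B' → w | ε | B.
B has alternatives sharing prefix 'S': factor to B → S B'' with B'' → v | ε.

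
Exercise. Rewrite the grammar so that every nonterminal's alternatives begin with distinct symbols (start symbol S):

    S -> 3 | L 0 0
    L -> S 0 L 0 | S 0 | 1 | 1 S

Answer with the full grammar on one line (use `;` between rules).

L has alternatives sharing prefix 'S 0': factor to L → S 0 L' with L' → L 0 | ε.
L has alternatives sharing prefix '1': factor to L → 1 L'' with L'' → ε | S.

S -> 3 | L 0 0; L -> S 0 L' | 1 L''; L' -> L 0 | eps; L'' -> eps | S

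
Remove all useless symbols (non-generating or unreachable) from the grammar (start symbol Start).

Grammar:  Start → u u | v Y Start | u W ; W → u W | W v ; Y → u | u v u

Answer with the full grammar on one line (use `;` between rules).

Start → u u | v Y Start; Y → u | u v u

Generating nonterminals: {Start, Y}.
Reachable from Start after that: {Start, Y}.
Removed useless symbols: {W} and every production mentioning them.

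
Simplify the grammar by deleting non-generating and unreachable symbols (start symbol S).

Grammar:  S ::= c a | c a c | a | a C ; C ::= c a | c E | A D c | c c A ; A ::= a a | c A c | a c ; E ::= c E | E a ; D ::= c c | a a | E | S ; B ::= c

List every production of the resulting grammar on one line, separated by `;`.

Generating nonterminals: {A, B, C, D, S}.
Reachable from S after that: {A, C, D, S}.
Removed useless symbols: {B, E} and every production mentioning them.

S ::= c a | c a c | a | a C; C ::= c a | A D c | c c A; A ::= a a | c A c | a c; D ::= c c | a a | S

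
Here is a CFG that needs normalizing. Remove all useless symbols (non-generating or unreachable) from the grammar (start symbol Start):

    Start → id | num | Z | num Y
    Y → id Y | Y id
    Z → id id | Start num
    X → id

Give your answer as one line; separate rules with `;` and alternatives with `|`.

Start → id | num | Z; Z → id id | Start num

Generating nonterminals: {Start, X, Z}.
Reachable from Start after that: {Start, Z}.
Removed useless symbols: {X, Y} and every production mentioning them.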